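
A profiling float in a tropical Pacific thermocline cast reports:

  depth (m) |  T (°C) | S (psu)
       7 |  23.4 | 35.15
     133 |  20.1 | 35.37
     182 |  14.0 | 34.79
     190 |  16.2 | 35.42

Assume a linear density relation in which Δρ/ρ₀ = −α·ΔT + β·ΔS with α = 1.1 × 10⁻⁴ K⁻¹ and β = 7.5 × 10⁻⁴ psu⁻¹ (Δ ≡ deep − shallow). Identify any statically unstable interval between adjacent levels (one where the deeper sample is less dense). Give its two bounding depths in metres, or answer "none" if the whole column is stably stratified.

none

Evaluate Δρ/ρ₀ = −αΔT + βΔS across each adjacent pair:
  7–133 m: −αΔT+βΔS = −(1.1 × 10⁻⁴)(-3.3)+(7.5 × 10⁻⁴)(+0.22) = 5.3 × 10⁻⁴ → stable
  133–182 m: −αΔT+βΔS = −(1.1 × 10⁻⁴)(-6.1)+(7.5 × 10⁻⁴)(-0.58) = 2.4 × 10⁻⁴ → stable
  182–190 m: −αΔT+βΔS = −(1.1 × 10⁻⁴)(+2.2)+(7.5 × 10⁻⁴)(+0.63) = 2.3 × 10⁻⁴ → stable
Every interval has Δρ > 0: the column is stably stratified throughout.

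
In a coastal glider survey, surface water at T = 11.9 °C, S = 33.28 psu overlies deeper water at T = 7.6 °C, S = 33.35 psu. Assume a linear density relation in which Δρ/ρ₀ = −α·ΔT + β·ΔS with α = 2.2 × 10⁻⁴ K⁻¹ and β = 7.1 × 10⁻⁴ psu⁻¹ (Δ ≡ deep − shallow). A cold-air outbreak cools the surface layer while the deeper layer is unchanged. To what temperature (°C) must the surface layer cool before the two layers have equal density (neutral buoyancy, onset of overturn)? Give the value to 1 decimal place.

Neutral buoyancy requires Δρ = 0, i.e. −α(T_deep − T_surf′) + β(S_deep − S_surf) = 0.
T_surf′ = T_deep − (β/α)·ΔS = 7.6 − (7.1 × 10⁻⁴/2.2 × 10⁻⁴)·(+0.07) = 7.374 °C.
Cooling required: 11.9 − (7.374) = 4.526 °C.

7.4 °C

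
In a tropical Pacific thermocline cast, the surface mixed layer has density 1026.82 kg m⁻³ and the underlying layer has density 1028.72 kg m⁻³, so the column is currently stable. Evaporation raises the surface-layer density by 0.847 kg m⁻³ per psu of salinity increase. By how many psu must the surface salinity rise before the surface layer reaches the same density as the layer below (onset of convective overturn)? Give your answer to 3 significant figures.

2.24 psu

Density deficit of the surface layer: 1028.72 − 1026.82 = 1.9 kg m⁻³.
Required change = 1.9 / 0.847 = 2.24 psu.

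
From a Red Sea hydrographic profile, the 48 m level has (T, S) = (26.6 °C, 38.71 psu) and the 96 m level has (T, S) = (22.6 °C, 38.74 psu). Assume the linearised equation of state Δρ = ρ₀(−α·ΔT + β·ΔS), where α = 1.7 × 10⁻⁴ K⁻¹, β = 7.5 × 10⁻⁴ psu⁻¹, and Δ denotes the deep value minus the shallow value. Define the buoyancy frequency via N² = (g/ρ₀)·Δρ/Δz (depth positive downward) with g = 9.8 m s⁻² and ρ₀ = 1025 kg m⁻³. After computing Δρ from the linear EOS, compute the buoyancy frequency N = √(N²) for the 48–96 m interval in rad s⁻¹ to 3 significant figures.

ΔT = -4.0 K, ΔS = +0.03 psu (deep − shallow).
Δρ/ρ₀ = −αΔT + βΔS = 6.80 × 10⁻⁴ + 2.25 × 10⁻⁵ = 7.025 × 10⁻⁴, so Δρ ≈ 0.7201 kg m⁻³.
N² = (g/ρ₀)·Δρ/Δz = g·(Δρ/ρ₀)/Δz = 9.8 × 7.025 × 10⁻⁴ / 48 = 1.4343 × 10⁻⁴ s⁻².
N = √(1.4343 × 10⁻⁴) = 0.011976 rad s⁻¹ ≈ 0.0120 rad s⁻¹.

0.0120 rad s⁻¹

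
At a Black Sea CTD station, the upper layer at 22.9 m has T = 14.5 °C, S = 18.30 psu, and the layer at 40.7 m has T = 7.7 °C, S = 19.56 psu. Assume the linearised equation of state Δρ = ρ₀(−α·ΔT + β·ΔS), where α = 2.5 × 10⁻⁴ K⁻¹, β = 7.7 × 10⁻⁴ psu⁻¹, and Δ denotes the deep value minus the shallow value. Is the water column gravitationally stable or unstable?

stable

ΔT = 7.7 − 14.5 = -6.8 K and ΔS = 19.56 − 18.30 = +1.26 psu (deep − shallow).
−αΔT = 1.70 × 10⁻³; βΔS = 9.702 × 10⁻⁴; sum Δρ/ρ₀ = 2.6702 × 10⁻³.
Δρ/ρ₀ > 0, so Δρ > 0: deeper water is denser → statically stable.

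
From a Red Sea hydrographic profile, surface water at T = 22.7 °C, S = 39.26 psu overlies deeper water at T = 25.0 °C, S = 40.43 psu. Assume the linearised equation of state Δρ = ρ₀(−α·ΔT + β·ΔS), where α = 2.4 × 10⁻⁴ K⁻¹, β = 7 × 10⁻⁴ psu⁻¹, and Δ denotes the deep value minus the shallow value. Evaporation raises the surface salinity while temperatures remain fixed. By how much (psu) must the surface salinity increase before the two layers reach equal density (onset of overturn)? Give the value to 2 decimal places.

0.38 psu

Neutral buoyancy requires −α(T_deep − T_surf) + β(S_deep − S_surf′) = 0.
S_surf′ = S_deep − (α/β)·ΔT = 40.43 − (2.4 × 10⁻⁴/7 × 10⁻⁴)·(+2.3) = 39.6414 psu.
Increase required: 39.6414 − 39.26 = 0.3814 psu.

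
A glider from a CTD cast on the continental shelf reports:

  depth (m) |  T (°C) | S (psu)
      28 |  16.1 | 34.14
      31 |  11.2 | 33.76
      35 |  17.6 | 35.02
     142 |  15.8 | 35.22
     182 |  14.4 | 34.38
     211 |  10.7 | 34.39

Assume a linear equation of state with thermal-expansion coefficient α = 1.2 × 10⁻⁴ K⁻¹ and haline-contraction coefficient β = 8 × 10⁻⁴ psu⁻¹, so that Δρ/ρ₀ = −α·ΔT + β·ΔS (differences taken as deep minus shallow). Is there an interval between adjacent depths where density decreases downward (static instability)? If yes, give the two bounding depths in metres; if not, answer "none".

142–182 m

Evaluate Δρ/ρ₀ = −αΔT + βΔS across each adjacent pair:
  28–31 m: −αΔT+βΔS = −(1.2 × 10⁻⁴)(-4.9)+(8 × 10⁻⁴)(-0.38) = 2.8 × 10⁻⁴ → stable
  31–35 m: −αΔT+βΔS = −(1.2 × 10⁻⁴)(+6.4)+(8 × 10⁻⁴)(+1.26) = 2.4 × 10⁻⁴ → stable
  35–142 m: −αΔT+βΔS = −(1.2 × 10⁻⁴)(-1.8)+(8 × 10⁻⁴)(+0.20) = 3.8 × 10⁻⁴ → stable
  142–182 m: −αΔT+βΔS = −(1.2 × 10⁻⁴)(-1.4)+(8 × 10⁻⁴)(-0.84) = -5.0 × 10⁻⁴ → UNSTABLE
  182–211 m: −αΔT+βΔS = −(1.2 × 10⁻⁴)(-3.7)+(8 × 10⁻⁴)(+0.01) = 4.5 × 10⁻⁴ → stable
The 142–182 m interval has Δρ < 0: lighter water underlies denser water.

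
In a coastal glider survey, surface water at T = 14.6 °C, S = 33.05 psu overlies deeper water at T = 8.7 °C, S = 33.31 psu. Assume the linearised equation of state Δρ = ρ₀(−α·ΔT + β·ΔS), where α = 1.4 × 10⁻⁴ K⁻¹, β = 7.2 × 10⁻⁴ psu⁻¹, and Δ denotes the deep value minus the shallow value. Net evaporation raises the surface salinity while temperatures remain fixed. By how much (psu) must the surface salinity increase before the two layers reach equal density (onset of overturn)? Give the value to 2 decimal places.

Neutral buoyancy requires −α(T_deep − T_surf) + β(S_deep − S_surf′) = 0.
S_surf′ = S_deep − (α/β)·ΔT = 33.31 − (1.4 × 10⁻⁴/7.2 × 10⁻⁴)·(-5.9) = 34.4572 psu.
Increase required: 34.4572 − 33.05 = 1.4072 psu.

1.41 psu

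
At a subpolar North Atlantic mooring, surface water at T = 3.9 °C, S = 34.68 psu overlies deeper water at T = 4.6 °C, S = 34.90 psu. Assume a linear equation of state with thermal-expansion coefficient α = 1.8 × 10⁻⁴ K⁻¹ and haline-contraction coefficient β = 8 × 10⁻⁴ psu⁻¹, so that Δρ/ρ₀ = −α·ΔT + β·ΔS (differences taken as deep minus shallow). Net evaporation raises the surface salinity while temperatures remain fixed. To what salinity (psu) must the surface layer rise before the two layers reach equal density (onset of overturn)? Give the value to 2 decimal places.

34.74 psu

Neutral buoyancy requires −α(T_deep − T_surf) + β(S_deep − S_surf′) = 0.
S_surf′ = S_deep − (α/β)·ΔT = 34.90 − (1.8 × 10⁻⁴/8 × 10⁻⁴)·(+0.7) = 34.7425 psu.
Increase required: 34.7425 − 34.68 = 0.0625 psu.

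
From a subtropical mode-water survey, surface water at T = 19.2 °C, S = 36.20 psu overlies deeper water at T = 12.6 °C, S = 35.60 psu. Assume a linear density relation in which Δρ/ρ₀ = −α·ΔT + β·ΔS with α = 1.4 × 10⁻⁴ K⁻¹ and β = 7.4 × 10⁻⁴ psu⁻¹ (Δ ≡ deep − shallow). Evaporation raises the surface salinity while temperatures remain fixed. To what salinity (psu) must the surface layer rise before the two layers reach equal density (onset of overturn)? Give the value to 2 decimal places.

36.85 psu

Neutral buoyancy requires −α(T_deep − T_surf) + β(S_deep − S_surf′) = 0.
S_surf′ = S_deep − (α/β)·ΔT = 35.60 − (1.4 × 10⁻⁴/7.4 × 10⁻⁴)·(-6.6) = 36.8486 psu.
Increase required: 36.8486 − 36.20 = 0.6486 psu.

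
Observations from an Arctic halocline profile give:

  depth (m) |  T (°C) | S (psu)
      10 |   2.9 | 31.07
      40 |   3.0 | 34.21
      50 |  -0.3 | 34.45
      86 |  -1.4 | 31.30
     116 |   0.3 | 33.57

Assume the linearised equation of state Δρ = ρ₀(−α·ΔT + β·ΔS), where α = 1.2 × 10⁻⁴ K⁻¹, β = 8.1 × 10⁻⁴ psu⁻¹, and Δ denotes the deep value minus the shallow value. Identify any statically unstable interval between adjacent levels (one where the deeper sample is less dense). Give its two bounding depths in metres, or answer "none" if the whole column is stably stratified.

50–86 m

Evaluate Δρ/ρ₀ = −αΔT + βΔS across each adjacent pair:
  10–40 m: −αΔT+βΔS = −(1.2 × 10⁻⁴)(+0.1)+(8.1 × 10⁻⁴)(+3.14) = 2.5 × 10⁻³ → stable
  40–50 m: −αΔT+βΔS = −(1.2 × 10⁻⁴)(-3.3)+(8.1 × 10⁻⁴)(+0.24) = 5.9 × 10⁻⁴ → stable
  50–86 m: −αΔT+βΔS = −(1.2 × 10⁻⁴)(-1.1)+(8.1 × 10⁻⁴)(-3.15) = -2.4 × 10⁻³ → UNSTABLE
  86–116 m: −αΔT+βΔS = −(1.2 × 10⁻⁴)(+1.7)+(8.1 × 10⁻⁴)(+2.27) = 1.6 × 10⁻³ → stable
The 50–86 m interval has Δρ < 0: lighter water underlies denser water.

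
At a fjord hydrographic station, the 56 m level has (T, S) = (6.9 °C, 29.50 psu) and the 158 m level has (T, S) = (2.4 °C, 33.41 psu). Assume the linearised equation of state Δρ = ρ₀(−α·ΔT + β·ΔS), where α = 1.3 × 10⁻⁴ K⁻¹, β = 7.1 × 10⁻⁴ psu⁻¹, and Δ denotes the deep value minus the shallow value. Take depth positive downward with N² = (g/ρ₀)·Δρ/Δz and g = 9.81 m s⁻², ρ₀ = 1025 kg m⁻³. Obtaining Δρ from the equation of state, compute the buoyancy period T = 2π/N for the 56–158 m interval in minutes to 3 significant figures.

5.82 min

ΔT = -4.5 K, ΔS = +3.91 psu (deep − shallow).
Δρ/ρ₀ = −αΔT + βΔS = 5.85 × 10⁻⁴ + 2.7761 × 10⁻³ = 3.3611 × 10⁻³, so Δρ ≈ 3.445 kg m⁻³.
N² = (g/ρ₀)·Δρ/Δz = g·(Δρ/ρ₀)/Δz = 9.81 × 3.3611 × 10⁻³ / 102 = 3.2326 × 10⁻⁴ s⁻².
N = √(3.2326 × 10⁻⁴) = 0.017979 rad s⁻¹ → T = 2π/N = 349.47 s = 5.8245 min ≈ 5.82 min.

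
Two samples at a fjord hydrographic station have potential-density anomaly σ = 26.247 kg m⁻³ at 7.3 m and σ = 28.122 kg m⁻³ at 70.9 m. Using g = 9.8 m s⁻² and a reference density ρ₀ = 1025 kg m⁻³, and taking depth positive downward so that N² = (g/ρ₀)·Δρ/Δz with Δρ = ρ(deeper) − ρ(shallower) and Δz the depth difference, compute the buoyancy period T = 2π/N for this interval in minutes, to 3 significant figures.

Δρ = 1028.122 − 1026.247 = 1.875 kg m⁻³ over Δz = 70.9 − 7.3 = 63.6 m.
N² = (9.8/1025) × (1.875/63.6) = 2.8187 × 10⁻⁴ s⁻².
N = √(2.8187 × 10⁻⁴) = 0.016789 rad s⁻¹, so T = 2π/N = 374.24 s = 6.2373 min ≈ 6.24 min.

6.24 min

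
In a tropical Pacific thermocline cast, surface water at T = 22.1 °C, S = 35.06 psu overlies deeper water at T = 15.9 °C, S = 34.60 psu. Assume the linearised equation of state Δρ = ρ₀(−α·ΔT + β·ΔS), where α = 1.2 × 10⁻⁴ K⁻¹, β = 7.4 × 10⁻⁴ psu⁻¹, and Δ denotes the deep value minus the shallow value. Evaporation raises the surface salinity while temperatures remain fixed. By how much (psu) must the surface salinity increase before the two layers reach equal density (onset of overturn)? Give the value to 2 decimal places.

Neutral buoyancy requires −α(T_deep − T_surf) + β(S_deep − S_surf′) = 0.
S_surf′ = S_deep − (α/β)·ΔT = 34.60 − (1.2 × 10⁻⁴/7.4 × 10⁻⁴)·(-6.2) = 35.6054 psu.
Increase required: 35.6054 − 35.06 = 0.5454 psu.

0.55 psu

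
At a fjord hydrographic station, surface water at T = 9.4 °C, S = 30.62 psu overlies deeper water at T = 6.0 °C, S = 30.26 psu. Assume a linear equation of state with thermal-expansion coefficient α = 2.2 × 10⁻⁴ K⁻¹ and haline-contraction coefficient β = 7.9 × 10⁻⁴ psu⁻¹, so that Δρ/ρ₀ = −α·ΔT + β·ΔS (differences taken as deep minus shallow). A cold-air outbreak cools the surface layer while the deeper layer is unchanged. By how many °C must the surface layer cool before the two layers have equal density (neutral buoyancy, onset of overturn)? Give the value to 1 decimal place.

Neutral buoyancy requires Δρ = 0, i.e. −α(T_deep − T_surf′) + β(S_deep − S_surf) = 0.
T_surf′ = T_deep − (β/α)·ΔS = 6.0 − (7.9 × 10⁻⁴/2.2 × 10⁻⁴)·(-0.36) = 7.293 °C.
Cooling required: 9.4 − (7.293) = 2.107 °C.

2.1 °C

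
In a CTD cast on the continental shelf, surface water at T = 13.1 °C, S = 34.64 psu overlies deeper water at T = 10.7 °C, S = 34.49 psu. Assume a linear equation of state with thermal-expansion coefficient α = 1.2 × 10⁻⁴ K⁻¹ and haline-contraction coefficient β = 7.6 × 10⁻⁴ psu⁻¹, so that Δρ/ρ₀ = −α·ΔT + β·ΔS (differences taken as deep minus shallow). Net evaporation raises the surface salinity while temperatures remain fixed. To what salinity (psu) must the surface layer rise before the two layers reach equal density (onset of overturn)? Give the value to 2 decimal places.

Neutral buoyancy requires −α(T_deep − T_surf) + β(S_deep − S_surf′) = 0.
S_surf′ = S_deep − (α/β)·ΔT = 34.49 − (1.2 × 10⁻⁴/7.6 × 10⁻⁴)·(-2.4) = 34.8689 psu.
Increase required: 34.8689 − 34.64 = 0.2289 psu.

34.87 psu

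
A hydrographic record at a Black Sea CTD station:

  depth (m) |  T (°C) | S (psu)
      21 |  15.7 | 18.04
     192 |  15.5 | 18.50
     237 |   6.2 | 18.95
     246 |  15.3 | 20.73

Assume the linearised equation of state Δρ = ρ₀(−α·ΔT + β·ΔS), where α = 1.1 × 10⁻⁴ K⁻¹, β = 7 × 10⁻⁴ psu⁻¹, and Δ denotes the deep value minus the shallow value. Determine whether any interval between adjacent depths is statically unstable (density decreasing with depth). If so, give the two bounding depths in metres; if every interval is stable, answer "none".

Evaluate Δρ/ρ₀ = −αΔT + βΔS across each adjacent pair:
  21–192 m: −αΔT+βΔS = −(1.1 × 10⁻⁴)(-0.2)+(7 × 10⁻⁴)(+0.46) = 3.4 × 10⁻⁴ → stable
  192–237 m: −αΔT+βΔS = −(1.1 × 10⁻⁴)(-9.3)+(7 × 10⁻⁴)(+0.45) = 1.3 × 10⁻³ → stable
  237–246 m: −αΔT+βΔS = −(1.1 × 10⁻⁴)(+9.1)+(7 × 10⁻⁴)(+1.78) = 2.4 × 10⁻⁴ → stable
Every interval has Δρ > 0: the column is stably stratified throughout.

none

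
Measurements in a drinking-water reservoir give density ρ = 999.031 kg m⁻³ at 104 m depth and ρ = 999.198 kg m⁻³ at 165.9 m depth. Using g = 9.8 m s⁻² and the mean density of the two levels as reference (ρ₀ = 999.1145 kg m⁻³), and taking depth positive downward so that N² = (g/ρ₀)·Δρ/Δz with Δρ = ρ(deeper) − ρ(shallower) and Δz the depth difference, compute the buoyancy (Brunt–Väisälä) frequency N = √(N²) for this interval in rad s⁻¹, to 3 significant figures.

Δρ = 999.198 − 999.031 = 0.167 kg m⁻³ over Δz = 165.9 − 104 = 61.9 m.
N² = (9.8/999.1145) × (0.167/61.9) = 2.6463 × 10⁻⁵ s⁻².
N = √(2.6463 × 10⁻⁵) = 5.1442 × 10⁻³ rad s⁻¹ ≈ 5.14 × 10⁻³ rad s⁻¹.

5.14 × 10⁻³ rad s⁻¹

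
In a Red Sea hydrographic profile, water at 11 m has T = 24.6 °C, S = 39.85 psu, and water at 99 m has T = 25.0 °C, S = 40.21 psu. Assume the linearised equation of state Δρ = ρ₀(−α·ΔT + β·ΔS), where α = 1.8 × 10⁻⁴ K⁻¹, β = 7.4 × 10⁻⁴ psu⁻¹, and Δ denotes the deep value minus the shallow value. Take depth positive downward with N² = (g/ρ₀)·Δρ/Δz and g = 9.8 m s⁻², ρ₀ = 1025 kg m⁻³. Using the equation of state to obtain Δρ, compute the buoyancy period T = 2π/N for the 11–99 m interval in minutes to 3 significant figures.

ΔT = +0.4 K, ΔS = +0.36 psu (deep − shallow).
Δρ/ρ₀ = −αΔT + βΔS = -7.20 × 10⁻⁵ + 2.664 × 10⁻⁴ = 1.944 × 10⁻⁴, so Δρ ≈ 0.1993 kg m⁻³.
N² = (g/ρ₀)·Δρ/Δz = g·(Δρ/ρ₀)/Δz = 9.8 × 1.944 × 10⁻⁴ / 88 = 2.1649 × 10⁻⁵ s⁻².
N = √(2.1649 × 10⁻⁵) = 4.6528 × 10⁻³ rad s⁻¹ → T = 2π/N = 1.3504 × 10³ s = 22.507 min ≈ 22.5 min.

22.5 min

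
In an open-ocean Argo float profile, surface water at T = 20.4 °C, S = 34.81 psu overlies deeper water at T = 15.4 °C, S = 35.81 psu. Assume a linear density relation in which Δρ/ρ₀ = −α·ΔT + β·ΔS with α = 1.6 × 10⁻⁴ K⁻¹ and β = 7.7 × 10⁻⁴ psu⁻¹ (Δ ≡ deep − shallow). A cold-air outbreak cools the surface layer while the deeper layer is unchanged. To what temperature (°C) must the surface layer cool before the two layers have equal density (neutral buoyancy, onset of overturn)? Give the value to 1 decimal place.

10.6 °C

Neutral buoyancy requires Δρ = 0, i.e. −α(T_deep − T_surf′) + β(S_deep − S_surf) = 0.
T_surf′ = T_deep − (β/α)·ΔS = 15.4 − (7.7 × 10⁻⁴/1.6 × 10⁻⁴)·(+1.00) = 10.588 °C.
Cooling required: 20.4 − (10.588) = 9.812 °C.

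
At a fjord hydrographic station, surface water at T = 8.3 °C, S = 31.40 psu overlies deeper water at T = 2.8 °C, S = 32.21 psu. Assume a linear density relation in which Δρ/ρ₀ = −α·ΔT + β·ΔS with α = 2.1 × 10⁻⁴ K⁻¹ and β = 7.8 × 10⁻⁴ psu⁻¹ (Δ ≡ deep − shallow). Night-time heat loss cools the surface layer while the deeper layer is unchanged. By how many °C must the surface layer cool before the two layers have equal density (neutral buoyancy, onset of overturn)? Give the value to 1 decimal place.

8.5 °C

Neutral buoyancy requires Δρ = 0, i.e. −α(T_deep − T_surf′) + β(S_deep − S_surf) = 0.
T_surf′ = T_deep − (β/α)·ΔS = 2.8 − (7.8 × 10⁻⁴/2.1 × 10⁻⁴)·(+0.81) = -0.209 °C.
Cooling required: 8.3 − (-0.209) = 8.509 °C.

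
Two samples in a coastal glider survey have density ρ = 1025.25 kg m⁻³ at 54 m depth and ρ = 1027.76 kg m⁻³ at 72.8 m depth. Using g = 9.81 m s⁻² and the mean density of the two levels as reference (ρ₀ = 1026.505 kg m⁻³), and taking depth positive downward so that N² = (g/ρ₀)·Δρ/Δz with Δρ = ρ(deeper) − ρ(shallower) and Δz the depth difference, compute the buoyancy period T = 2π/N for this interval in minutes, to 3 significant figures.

Δρ = 1027.76 − 1025.25 = 2.51 kg m⁻³ over Δz = 72.8 − 54 = 18.8 m.
N² = (9.81/1026.505) × (2.51/18.8) = 1.2759 × 10⁻³ s⁻².
N = √(1.2759 × 10⁻³) = 0.035720 rad s⁻¹, so T = 2π/N = 175.90 s = 2.9317 min ≈ 2.93 min.

2.93 min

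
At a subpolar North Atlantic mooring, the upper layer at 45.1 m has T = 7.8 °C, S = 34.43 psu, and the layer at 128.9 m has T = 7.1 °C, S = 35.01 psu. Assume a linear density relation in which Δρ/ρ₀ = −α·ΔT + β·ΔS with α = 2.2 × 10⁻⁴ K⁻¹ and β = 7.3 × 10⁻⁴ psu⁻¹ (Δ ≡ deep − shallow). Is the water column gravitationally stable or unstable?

ΔT = 7.1 − 7.8 = -0.7 K and ΔS = 35.01 − 34.43 = +0.58 psu (deep − shallow).
−αΔT = 1.54 × 10⁻⁴; βΔS = 4.234 × 10⁻⁴; sum Δρ/ρ₀ = 5.774 × 10⁻⁴.
Δρ/ρ₀ > 0, so Δρ > 0: deeper water is denser → statically stable.

stable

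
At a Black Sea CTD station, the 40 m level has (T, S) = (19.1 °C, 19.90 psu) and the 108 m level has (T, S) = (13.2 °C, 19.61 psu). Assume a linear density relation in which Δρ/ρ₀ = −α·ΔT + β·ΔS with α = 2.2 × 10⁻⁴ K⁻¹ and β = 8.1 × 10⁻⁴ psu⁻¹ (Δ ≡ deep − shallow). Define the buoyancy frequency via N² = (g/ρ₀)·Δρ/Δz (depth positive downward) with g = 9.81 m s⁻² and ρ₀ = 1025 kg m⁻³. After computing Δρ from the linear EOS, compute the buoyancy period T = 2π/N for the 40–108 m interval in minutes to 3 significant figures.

8.46 min

ΔT = -5.9 K, ΔS = -0.29 psu (deep − shallow).
Δρ/ρ₀ = −αΔT + βΔS = 1.298 × 10⁻³ − 2.349 × 10⁻⁴ = 1.0631 × 10⁻³, so Δρ ≈ 1.090 kg m⁻³.
N² = (g/ρ₀)·Δρ/Δz = g·(Δρ/ρ₀)/Δz = 9.81 × 1.0631 × 10⁻³ / 68 = 1.5337 × 10⁻⁴ s⁻².
N = √(1.5337 × 10⁻⁴) = 0.012384 rad s⁻¹ → T = 2π/N = 507.36 s = 8.4560 min ≈ 8.46 min.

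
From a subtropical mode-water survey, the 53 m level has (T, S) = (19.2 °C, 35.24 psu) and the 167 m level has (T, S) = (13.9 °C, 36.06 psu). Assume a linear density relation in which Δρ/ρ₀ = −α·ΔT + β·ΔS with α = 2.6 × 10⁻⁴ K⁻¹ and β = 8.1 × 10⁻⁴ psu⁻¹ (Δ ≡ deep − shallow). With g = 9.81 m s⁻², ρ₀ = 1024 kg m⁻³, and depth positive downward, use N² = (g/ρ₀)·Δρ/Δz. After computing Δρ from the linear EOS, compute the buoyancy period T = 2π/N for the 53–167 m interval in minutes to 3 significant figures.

7.90 min

ΔT = -5.3 K, ΔS = +0.82 psu (deep − shallow).
Δρ/ρ₀ = −αΔT + βΔS = 1.378 × 10⁻³ + 6.642 × 10⁻⁴ = 2.0422 × 10⁻³, so Δρ ≈ 2.091 kg m⁻³.
N² = (g/ρ₀)·Δρ/Δz = g·(Δρ/ρ₀)/Δz = 9.81 × 2.0422 × 10⁻³ / 114 = 1.7574 × 10⁻⁴ s⁻².
N = √(1.7574 × 10⁻⁴) = 0.013257 rad s⁻¹ → T = 2π/N = 473.95 s = 7.8992 min ≈ 7.90 min.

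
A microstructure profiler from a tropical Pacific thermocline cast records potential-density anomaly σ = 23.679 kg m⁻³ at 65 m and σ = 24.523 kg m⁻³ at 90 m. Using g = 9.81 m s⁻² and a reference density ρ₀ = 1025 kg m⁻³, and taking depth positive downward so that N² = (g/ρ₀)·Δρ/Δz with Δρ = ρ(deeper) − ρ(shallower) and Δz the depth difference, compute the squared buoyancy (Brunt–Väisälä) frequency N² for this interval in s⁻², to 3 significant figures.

3.23 × 10⁻⁴ s⁻²

Δρ = 1024.523 − 1023.679 = 0.844 kg m⁻³ over Δz = 90 − 65 = 25 m.
N² = (9.81/1025) × (0.844/25) = 3.2311 × 10⁻⁴ s⁻² ≈ 3.23 × 10⁻⁴ s⁻².
Since Δρ > 0 the layer is stably stratified.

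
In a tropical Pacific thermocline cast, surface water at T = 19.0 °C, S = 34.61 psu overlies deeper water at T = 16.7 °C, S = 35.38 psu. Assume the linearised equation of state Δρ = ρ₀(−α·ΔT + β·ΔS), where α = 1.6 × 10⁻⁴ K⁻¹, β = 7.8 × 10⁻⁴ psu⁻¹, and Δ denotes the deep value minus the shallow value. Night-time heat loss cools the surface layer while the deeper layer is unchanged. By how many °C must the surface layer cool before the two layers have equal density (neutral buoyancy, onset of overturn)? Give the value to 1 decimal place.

6.1 °C

Neutral buoyancy requires Δρ = 0, i.e. −α(T_deep − T_surf′) + β(S_deep − S_surf) = 0.
T_surf′ = T_deep − (β/α)·ΔS = 16.7 − (7.8 × 10⁻⁴/1.6 × 10⁻⁴)·(+0.77) = 12.946 °C.
Cooling required: 19.0 − (12.946) = 6.054 °C.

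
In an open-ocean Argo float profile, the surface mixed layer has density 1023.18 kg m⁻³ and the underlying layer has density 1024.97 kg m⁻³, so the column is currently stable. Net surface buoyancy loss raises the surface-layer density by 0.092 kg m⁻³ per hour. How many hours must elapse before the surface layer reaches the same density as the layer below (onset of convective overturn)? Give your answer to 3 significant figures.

Density deficit of the surface layer: 1024.97 − 1023.18 = 1.79 kg m⁻³.
Required change = 1.79 / 0.092 = 19.5 hours.

19.5 hours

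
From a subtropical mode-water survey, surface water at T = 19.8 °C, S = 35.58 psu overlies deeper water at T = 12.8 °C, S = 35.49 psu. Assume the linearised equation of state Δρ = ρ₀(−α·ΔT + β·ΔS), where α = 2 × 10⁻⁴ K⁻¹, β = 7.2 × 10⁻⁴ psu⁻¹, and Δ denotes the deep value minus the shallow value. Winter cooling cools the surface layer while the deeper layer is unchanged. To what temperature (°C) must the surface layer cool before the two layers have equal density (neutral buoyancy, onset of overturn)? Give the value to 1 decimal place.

Neutral buoyancy requires Δρ = 0, i.e. −α(T_deep − T_surf′) + β(S_deep − S_surf) = 0.
T_surf′ = T_deep − (β/α)·ΔS = 12.8 − (7.2 × 10⁻⁴/2 × 10⁻⁴)·(-0.09) = 13.124 °C.
Cooling required: 19.8 − (13.124) = 6.676 °C.

13.1 °C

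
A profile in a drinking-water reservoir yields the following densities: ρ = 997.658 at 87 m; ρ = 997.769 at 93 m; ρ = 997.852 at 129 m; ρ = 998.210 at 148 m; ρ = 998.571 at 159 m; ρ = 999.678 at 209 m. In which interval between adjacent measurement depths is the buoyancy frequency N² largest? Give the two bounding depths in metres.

Compute the density gradient over each adjacent pair:
  87–93 m: Δρ/Δz = 0.111/6 = 0.018 kg m⁻⁴
  93–129 m: Δρ/Δz = 0.083/36 = 2.3 × 10⁻³ kg m⁻⁴
  129–148 m: Δρ/Δz = 0.358/19 = 0.019 kg m⁻⁴
  148–159 m: Δρ/Δz = 0.361/11 = 0.033 kg m⁻⁴
  159–209 m: Δρ/Δz = 1.107/50 = 0.022 kg m⁻⁴
The largest gradient is in the 148–159 m interval — the pycnocline.

148–159 m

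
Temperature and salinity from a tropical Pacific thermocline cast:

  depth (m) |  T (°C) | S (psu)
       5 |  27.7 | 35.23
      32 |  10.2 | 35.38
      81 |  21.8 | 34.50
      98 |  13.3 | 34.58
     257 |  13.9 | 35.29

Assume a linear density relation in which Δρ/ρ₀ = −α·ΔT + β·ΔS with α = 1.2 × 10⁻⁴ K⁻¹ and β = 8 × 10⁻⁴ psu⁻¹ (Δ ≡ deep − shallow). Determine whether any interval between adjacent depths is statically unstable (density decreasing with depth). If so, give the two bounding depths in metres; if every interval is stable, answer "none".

Evaluate Δρ/ρ₀ = −αΔT + βΔS across each adjacent pair:
  5–32 m: −αΔT+βΔS = −(1.2 × 10⁻⁴)(-17.5)+(8 × 10⁻⁴)(+0.15) = 2.2 × 10⁻³ → stable
  32–81 m: −αΔT+βΔS = −(1.2 × 10⁻⁴)(+11.6)+(8 × 10⁻⁴)(-0.88) = -2.1 × 10⁻³ → UNSTABLE
  81–98 m: −αΔT+βΔS = −(1.2 × 10⁻⁴)(-8.5)+(8 × 10⁻⁴)(+0.08) = 1.1 × 10⁻³ → stable
  98–257 m: −αΔT+βΔS = −(1.2 × 10⁻⁴)(+0.6)+(8 × 10⁻⁴)(+0.71) = 5.0 × 10⁻⁴ → stable
The 32–81 m interval has Δρ < 0: lighter water underlies denser water.

32–81 m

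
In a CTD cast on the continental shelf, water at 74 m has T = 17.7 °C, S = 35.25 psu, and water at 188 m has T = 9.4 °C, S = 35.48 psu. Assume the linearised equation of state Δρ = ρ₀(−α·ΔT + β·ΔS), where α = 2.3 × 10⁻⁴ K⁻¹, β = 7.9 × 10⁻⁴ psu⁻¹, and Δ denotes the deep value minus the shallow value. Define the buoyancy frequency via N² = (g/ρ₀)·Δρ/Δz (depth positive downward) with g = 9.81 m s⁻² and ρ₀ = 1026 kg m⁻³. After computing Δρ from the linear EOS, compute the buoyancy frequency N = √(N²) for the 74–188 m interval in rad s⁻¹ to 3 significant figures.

ΔT = -8.3 K, ΔS = +0.23 psu (deep − shallow).
Δρ/ρ₀ = −αΔT + βΔS = 1.909 × 10⁻³ + 1.817 × 10⁻⁴ = 2.0907 × 10⁻³, so Δρ ≈ 2.145 kg m⁻³.
N² = (g/ρ₀)·Δρ/Δz = g·(Δρ/ρ₀)/Δz = 9.81 × 2.0907 × 10⁻³ / 114 = 1.7991 × 10⁻⁴ s⁻².
N = √(1.7991 × 10⁻⁴) = 0.013413 rad s⁻¹ ≈ 0.0134 rad s⁻¹.

0.0134 rad s⁻¹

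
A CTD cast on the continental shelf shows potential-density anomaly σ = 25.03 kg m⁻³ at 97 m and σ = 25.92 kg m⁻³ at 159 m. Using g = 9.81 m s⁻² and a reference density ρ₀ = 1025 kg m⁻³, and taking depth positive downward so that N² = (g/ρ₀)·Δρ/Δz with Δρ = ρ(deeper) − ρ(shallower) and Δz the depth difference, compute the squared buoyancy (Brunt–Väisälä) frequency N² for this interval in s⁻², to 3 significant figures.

1.37 × 10⁻⁴ s⁻²

Δρ = 1025.92 − 1025.03 = 0.89 kg m⁻³ over Δz = 159 − 97 = 62 m.
N² = (9.81/1025) × (0.89/62) = 1.3739 × 10⁻⁴ s⁻² ≈ 1.37 × 10⁻⁴ s⁻².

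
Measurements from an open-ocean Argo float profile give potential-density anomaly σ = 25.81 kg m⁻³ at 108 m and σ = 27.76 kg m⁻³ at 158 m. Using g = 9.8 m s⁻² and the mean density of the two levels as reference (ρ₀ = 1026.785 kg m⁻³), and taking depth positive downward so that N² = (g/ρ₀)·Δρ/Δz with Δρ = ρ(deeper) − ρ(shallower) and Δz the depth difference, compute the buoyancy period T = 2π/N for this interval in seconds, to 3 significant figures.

326 s

Δρ = 1027.76 − 1025.81 = 1.95 kg m⁻³ over Δz = 158 − 108 = 50 m.
N² = (9.8/1026.785) × (1.95/50) = 3.7223 × 10⁻⁴ s⁻².
N = √(3.7223 × 10⁻⁴) = 0.019293 rad s⁻¹, so T = 2π/N = 325.67 s ≈ 326 s.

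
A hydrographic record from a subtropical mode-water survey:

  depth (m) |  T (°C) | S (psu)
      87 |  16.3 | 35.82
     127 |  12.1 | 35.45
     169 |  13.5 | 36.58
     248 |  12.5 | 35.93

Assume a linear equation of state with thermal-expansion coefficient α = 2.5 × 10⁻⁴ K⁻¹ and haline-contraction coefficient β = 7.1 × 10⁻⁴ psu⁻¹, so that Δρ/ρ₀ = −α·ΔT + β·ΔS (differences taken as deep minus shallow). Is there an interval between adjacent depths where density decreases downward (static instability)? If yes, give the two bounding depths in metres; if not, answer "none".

Evaluate Δρ/ρ₀ = −αΔT + βΔS across each adjacent pair:
  87–127 m: −αΔT+βΔS = −(2.5 × 10⁻⁴)(-4.2)+(7.1 × 10⁻⁴)(-0.37) = 7.9 × 10⁻⁴ → stable
  127–169 m: −αΔT+βΔS = −(2.5 × 10⁻⁴)(+1.4)+(7.1 × 10⁻⁴)(+1.13) = 4.5 × 10⁻⁴ → stable
  169–248 m: −αΔT+βΔS = −(2.5 × 10⁻⁴)(-1.0)+(7.1 × 10⁻⁴)(-0.65) = -2.1 × 10⁻⁴ → UNSTABLE
The 169–248 m interval has Δρ < 0: lighter water underlies denser water.

169–248 m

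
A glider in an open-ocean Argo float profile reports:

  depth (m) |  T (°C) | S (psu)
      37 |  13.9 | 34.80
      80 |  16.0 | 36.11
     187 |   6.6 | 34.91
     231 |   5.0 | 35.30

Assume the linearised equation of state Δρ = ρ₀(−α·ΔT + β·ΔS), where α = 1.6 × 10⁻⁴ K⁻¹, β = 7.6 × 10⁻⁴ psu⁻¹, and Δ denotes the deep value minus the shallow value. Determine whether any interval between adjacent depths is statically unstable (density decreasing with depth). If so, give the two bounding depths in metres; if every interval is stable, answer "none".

none

Evaluate Δρ/ρ₀ = −αΔT + βΔS across each adjacent pair:
  37–80 m: −αΔT+βΔS = −(1.6 × 10⁻⁴)(+2.1)+(7.6 × 10⁻⁴)(+1.31) = 6.6 × 10⁻⁴ → stable
  80–187 m: −αΔT+βΔS = −(1.6 × 10⁻⁴)(-9.4)+(7.6 × 10⁻⁴)(-1.20) = 5.9 × 10⁻⁴ → stable
  187–231 m: −αΔT+βΔS = −(1.6 × 10⁻⁴)(-1.6)+(7.6 × 10⁻⁴)(+0.39) = 5.5 × 10⁻⁴ → stable
Every interval has Δρ > 0: the column is stably stratified throughout.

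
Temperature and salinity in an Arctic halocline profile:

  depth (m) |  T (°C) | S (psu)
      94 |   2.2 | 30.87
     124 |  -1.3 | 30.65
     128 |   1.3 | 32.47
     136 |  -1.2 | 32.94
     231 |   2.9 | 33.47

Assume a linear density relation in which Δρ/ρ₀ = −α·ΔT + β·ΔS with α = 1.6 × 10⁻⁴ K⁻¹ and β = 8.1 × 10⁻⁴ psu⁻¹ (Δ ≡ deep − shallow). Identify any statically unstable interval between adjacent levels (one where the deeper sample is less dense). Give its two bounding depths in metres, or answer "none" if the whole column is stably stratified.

136–231 m

Evaluate Δρ/ρ₀ = −αΔT + βΔS across each adjacent pair:
  94–124 m: −αΔT+βΔS = −(1.6 × 10⁻⁴)(-3.5)+(8.1 × 10⁻⁴)(-0.22) = 3.8 × 10⁻⁴ → stable
  124–128 m: −αΔT+βΔS = −(1.6 × 10⁻⁴)(+2.6)+(8.1 × 10⁻⁴)(+1.82) = 1.1 × 10⁻³ → stable
  128–136 m: −αΔT+βΔS = −(1.6 × 10⁻⁴)(-2.5)+(8.1 × 10⁻⁴)(+0.47) = 7.8 × 10⁻⁴ → stable
  136–231 m: −αΔT+βΔS = −(1.6 × 10⁻⁴)(+4.1)+(8.1 × 10⁻⁴)(+0.53) = -2.3 × 10⁻⁴ → UNSTABLE
The 136–231 m interval has Δρ < 0: lighter water underlies denser water.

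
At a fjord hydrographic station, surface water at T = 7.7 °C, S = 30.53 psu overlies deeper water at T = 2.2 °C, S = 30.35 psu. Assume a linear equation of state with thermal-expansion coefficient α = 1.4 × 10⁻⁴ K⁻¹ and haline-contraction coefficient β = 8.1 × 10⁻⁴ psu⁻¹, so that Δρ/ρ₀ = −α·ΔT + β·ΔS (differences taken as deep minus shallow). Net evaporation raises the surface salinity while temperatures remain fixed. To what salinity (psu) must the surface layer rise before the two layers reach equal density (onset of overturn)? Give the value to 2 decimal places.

Neutral buoyancy requires −α(T_deep − T_surf) + β(S_deep − S_surf′) = 0.
S_surf′ = S_deep − (α/β)·ΔT = 30.35 − (1.4 × 10⁻⁴/8.1 × 10⁻⁴)·(-5.5) = 31.3006 psu.
Increase required: 31.3006 − 30.53 = 0.7706 psu.

31.30 psu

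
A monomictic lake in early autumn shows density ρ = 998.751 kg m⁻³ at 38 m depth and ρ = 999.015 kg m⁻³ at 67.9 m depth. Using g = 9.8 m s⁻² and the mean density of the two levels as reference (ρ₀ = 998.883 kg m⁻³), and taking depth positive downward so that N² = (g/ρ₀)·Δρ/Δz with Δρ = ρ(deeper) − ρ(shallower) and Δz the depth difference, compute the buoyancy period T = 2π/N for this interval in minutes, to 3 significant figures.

11.3 min

Δρ = 999.015 − 998.751 = 0.264 kg m⁻³ over Δz = 67.9 − 38 = 29.9 m.
N² = (9.8/998.883) × (0.264/29.9) = 8.6625 × 10⁻⁵ s⁻².
N = √(8.6625 × 10⁻⁵) = 9.3073 × 10⁻³ rad s⁻¹, so T = 2π/N = 675.08 s = 11.251 min ≈ 11.3 min.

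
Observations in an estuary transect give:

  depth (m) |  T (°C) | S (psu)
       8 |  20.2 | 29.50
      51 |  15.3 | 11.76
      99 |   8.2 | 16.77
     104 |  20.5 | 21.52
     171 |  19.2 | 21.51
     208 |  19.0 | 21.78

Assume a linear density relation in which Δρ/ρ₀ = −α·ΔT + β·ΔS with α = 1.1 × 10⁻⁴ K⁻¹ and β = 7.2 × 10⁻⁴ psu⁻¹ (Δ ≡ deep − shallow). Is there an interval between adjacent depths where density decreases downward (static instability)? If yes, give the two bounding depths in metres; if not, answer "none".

8–51 m

Evaluate Δρ/ρ₀ = −αΔT + βΔS across each adjacent pair:
  8–51 m: −αΔT+βΔS = −(1.1 × 10⁻⁴)(-4.9)+(7.2 × 10⁻⁴)(-17.74) = -0.012 → UNSTABLE
  51–99 m: −αΔT+βΔS = −(1.1 × 10⁻⁴)(-7.1)+(7.2 × 10⁻⁴)(+5.01) = 4.4 × 10⁻³ → stable
  99–104 m: −αΔT+βΔS = −(1.1 × 10⁻⁴)(+12.3)+(7.2 × 10⁻⁴)(+4.75) = 2.1 × 10⁻³ → stable
  104–171 m: −αΔT+βΔS = −(1.1 × 10⁻⁴)(-1.3)+(7.2 × 10⁻⁴)(-0.01) = 1.4 × 10⁻⁴ → stable
  171–208 m: −αΔT+βΔS = −(1.1 × 10⁻⁴)(-0.2)+(7.2 × 10⁻⁴)(+0.27) = 2.2 × 10⁻⁴ → stable
The 8–51 m interval has Δρ < 0: lighter water underlies denser water.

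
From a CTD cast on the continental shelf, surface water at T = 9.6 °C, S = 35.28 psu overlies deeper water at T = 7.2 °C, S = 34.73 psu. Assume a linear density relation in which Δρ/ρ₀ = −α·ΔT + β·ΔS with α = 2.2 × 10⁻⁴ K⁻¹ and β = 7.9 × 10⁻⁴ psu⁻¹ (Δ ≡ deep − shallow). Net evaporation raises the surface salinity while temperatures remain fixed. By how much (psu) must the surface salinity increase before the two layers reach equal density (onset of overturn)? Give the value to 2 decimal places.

Neutral buoyancy requires −α(T_deep − T_surf) + β(S_deep − S_surf′) = 0.
S_surf′ = S_deep − (α/β)·ΔT = 34.73 − (2.2 × 10⁻⁴/7.9 × 10⁻⁴)·(-2.4) = 35.3984 psu.
Increase required: 35.3984 − 35.28 = 0.1184 psu.

0.12 psu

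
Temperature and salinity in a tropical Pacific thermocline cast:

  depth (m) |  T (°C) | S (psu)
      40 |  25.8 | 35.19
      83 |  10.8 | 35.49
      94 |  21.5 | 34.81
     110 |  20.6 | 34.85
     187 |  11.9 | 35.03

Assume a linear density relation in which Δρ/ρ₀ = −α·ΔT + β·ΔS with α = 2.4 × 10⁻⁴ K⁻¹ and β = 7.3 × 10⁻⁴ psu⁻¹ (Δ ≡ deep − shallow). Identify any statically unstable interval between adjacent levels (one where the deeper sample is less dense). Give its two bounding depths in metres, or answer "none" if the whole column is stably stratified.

83–94 m

Evaluate Δρ/ρ₀ = −αΔT + βΔS across each adjacent pair:
  40–83 m: −αΔT+βΔS = −(2.4 × 10⁻⁴)(-15.0)+(7.3 × 10⁻⁴)(+0.30) = 3.8 × 10⁻³ → stable
  83–94 m: −αΔT+βΔS = −(2.4 × 10⁻⁴)(+10.7)+(7.3 × 10⁻⁴)(-0.68) = -3.1 × 10⁻³ → UNSTABLE
  94–110 m: −αΔT+βΔS = −(2.4 × 10⁻⁴)(-0.9)+(7.3 × 10⁻⁴)(+0.04) = 2.5 × 10⁻⁴ → stable
  110–187 m: −αΔT+βΔS = −(2.4 × 10⁻⁴)(-8.7)+(7.3 × 10⁻⁴)(+0.18) = 2.2 × 10⁻³ → stable
The 83–94 m interval has Δρ < 0: lighter water underlies denser water.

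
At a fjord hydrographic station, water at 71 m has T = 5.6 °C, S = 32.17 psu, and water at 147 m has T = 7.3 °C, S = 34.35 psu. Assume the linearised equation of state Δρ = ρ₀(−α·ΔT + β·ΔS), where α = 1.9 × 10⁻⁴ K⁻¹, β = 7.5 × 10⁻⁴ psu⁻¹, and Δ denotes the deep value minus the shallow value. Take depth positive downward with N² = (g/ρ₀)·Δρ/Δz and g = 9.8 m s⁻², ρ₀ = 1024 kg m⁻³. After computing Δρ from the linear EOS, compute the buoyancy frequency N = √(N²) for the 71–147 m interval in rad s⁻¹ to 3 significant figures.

ΔT = +1.7 K, ΔS = +2.18 psu (deep − shallow).
Δρ/ρ₀ = −αΔT + βΔS = -3.23 × 10⁻⁴ + 1.635 × 10⁻³ = 1.312 × 10⁻³, so Δρ ≈ 1.343 kg m⁻³.
N² = (g/ρ₀)·Δρ/Δz = g·(Δρ/ρ₀)/Δz = 9.8 × 1.312 × 10⁻³ / 76 = 1.6918 × 10⁻⁴ s⁻².
N = √(1.6918 × 10⁻⁴) = 0.013007 rad s⁻¹ ≈ 0.0130 rad s⁻¹.

0.0130 rad s⁻¹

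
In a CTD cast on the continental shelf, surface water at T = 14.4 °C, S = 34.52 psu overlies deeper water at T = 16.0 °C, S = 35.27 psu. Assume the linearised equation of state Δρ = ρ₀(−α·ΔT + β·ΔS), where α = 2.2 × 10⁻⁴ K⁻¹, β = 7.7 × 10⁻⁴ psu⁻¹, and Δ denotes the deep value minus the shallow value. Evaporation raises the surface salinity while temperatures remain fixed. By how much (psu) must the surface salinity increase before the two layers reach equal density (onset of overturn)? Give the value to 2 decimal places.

Neutral buoyancy requires −α(T_deep − T_surf) + β(S_deep − S_surf′) = 0.
S_surf′ = S_deep − (α/β)·ΔT = 35.27 − (2.2 × 10⁻⁴/7.7 × 10⁻⁴)·(+1.6) = 34.8129 psu.
Increase required: 34.8129 − 34.52 = 0.2929 psu.

0.29 psu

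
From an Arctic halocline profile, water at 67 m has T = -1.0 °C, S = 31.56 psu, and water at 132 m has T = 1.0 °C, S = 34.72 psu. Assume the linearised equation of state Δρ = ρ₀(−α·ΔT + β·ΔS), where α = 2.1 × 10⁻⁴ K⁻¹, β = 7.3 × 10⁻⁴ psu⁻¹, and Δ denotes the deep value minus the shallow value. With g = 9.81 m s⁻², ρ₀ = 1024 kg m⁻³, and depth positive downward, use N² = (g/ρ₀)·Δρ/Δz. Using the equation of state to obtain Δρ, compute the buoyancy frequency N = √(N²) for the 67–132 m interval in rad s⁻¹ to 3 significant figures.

0.0169 rad s⁻¹

ΔT = +2.0 K, ΔS = +3.16 psu (deep − shallow).
Δρ/ρ₀ = −αΔT + βΔS = -4.20 × 10⁻⁴ + 2.3068 × 10⁻³ = 1.8868 × 10⁻³, so Δρ ≈ 1.932 kg m⁻³.
N² = (g/ρ₀)·Δρ/Δz = g·(Δρ/ρ₀)/Δz = 9.81 × 1.8868 × 10⁻³ / 65 = 2.8476 × 10⁻⁴ s⁻².
N = √(2.8476 × 10⁻⁴) = 0.016875 rad s⁻¹ ≈ 0.0169 rad s⁻¹.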